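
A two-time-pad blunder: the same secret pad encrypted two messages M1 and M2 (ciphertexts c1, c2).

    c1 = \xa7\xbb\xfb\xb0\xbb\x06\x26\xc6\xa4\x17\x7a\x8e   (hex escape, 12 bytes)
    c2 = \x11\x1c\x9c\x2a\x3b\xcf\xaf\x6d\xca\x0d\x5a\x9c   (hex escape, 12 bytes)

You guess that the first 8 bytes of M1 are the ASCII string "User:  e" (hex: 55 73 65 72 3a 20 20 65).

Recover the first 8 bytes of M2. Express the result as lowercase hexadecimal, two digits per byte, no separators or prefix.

e3d402e8bae9a9ce

First, c1 ⊕ c2 = (M1 ⊕ K) ⊕ (M2 ⊕ K) = M1 ⊕ M2, so the key drops out. Then M2 = (M1 ⊕ M2) ⊕ M1 over the first 8 bytes.
byte 0: (a7 ^ 11) ^ 55 = b6 ^ 55 = e3
byte 1: (bb ^ 1c) ^ 73 = a7 ^ 73 = d4
byte 2: (fb ^ 9c) ^ 65 = 67 ^ 65 = 02
byte 3: (b0 ^ 2a) ^ 72 = 9a ^ 72 = e8
byte 4: (bb ^ 3b) ^ 3a = 80 ^ 3a = ba
byte 5: (06 ^ cf) ^ 20 = c9 ^ 20 = e9
byte 6: (26 ^ af) ^ 20 = 89 ^ 20 = a9
byte 7: (c6 ^ 6d) ^ 65 = ab ^ 65 = ce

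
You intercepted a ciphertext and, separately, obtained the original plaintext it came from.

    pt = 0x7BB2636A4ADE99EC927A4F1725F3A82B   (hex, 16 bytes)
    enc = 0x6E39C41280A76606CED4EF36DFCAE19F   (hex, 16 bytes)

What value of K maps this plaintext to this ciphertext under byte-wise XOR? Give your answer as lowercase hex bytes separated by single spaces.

Since enc = pt ⊕ K, XORing both sides with pt gives K = pt ⊕ enc.
byte 0: 01111011 XOR 01101110 = 00010101
byte 1: 10110010 XOR 00111001 = 10001011
byte 2: 01100011 XOR 11000100 = 10100111
byte 3: 01101010 XOR 00010010 = 01111000
byte 4: 01001010 XOR 10000000 = 11001010
byte 5: 11011110 XOR 10100111 = 01111001
byte 6: 10011001 XOR 01100110 = 11111111
byte 7: 11101100 XOR 00000110 = 11101010
byte 8: 10010010 XOR 11001110 = 01011100
byte 9: 01111010 XOR 11010100 = 10101110
byte 10: 01001111 XOR 11101111 = 10100000
byte 11: 00010111 XOR 00110110 = 00100001
byte 12: 00100101 XOR 11011111 = 11111010
byte 13: 11110011 XOR 11001010 = 00111001
byte 14: 10101000 XOR 11100001 = 01001001
byte 15: 00101011 XOR 10011111 = 10110100

15 8b a7 78 ca 79 ff ea 5c ae a0 21 fa 39 49 b4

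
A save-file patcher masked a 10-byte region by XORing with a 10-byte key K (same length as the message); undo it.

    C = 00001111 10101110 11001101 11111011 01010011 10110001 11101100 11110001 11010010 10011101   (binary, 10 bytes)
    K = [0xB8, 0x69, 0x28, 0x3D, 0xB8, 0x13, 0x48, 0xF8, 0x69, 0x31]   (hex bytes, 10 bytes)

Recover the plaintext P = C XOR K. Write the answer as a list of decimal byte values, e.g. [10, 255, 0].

[183, 199, 229, 198, 235, 162, 164, 9, 187, 172]

00001111 ⊕ 10111000 = 10110111
10101110 ⊕ 01101001 = 11000111
11001101 ⊕ 00101000 = 11100101
11111011 ⊕ 00111101 = 11000110
01010011 ⊕ 10111000 = 11101011
10110001 ⊕ 00010011 = 10100010
11101100 ⊕ 01001000 = 10100100
11110001 ⊕ 11111000 = 00001001
11010010 ⊕ 01101001 = 10111011
10011101 ⊕ 00110001 = 10101100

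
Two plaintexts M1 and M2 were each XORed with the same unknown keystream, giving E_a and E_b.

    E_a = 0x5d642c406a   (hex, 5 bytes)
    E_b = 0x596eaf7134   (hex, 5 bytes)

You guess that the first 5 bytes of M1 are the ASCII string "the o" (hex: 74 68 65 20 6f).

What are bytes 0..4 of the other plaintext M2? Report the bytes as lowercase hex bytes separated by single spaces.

70 62 e6 11 31

First, E_a ⊕ E_b = (M1 ⊕ K) ⊕ (M2 ⊕ K) = M1 ⊕ M2, so the key drops out. Then M2 = (M1 ⊕ M2) ⊕ M1 over the first 5 bytes.
byte 0: (5d XOR 59) XOR 74 = 04 XOR 74 = 70
byte 1: (64 XOR 6e) XOR 68 = 0a XOR 68 = 62
byte 2: (2c XOR af) XOR 65 = 83 XOR 65 = e6
byte 3: (40 XOR 71) XOR 20 = 31 XOR 20 = 11
byte 4: (6a XOR 34) XOR 6f = 5e XOR 6f = 31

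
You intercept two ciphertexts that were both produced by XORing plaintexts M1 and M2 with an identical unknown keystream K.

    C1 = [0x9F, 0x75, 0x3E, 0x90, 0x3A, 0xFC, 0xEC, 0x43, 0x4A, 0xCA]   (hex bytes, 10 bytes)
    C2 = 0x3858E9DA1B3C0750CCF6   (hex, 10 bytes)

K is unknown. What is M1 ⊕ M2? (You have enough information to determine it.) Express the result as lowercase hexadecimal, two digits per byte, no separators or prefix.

a72dd74a21c0eb13863c

C1 ⊕ C2 = (M1 ⊕ K) ⊕ (M2 ⊕ K) = M1 ⊕ M2 — the shared key cancels under XOR.
9f xor 38 = a7
75 xor 58 = 2d
3e xor e9 = d7
90 xor da = 4a
3a xor 1b = 21
fc xor 3c = c0
ec xor 07 = eb
43 xor 50 = 13
4a xor cc = 86
ca xor f6 = 3c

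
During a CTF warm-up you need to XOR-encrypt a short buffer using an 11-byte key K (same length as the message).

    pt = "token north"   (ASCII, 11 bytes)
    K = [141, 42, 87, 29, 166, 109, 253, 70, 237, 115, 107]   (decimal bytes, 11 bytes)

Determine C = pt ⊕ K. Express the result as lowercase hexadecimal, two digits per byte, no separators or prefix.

f9453c78c84d93299f0703

XOR is its own inverse, so applying the key byte-wise gives the result directly.
74 ^ 8d = f9
6f ^ 2a = 45
6b ^ 57 = 3c
65 ^ 1d = 78
6e ^ a6 = c8
20 ^ 6d = 4d
6e ^ fd = 93
6f ^ 46 = 29
72 ^ ed = 9f
74 ^ 73 = 07
68 ^ 6b = 03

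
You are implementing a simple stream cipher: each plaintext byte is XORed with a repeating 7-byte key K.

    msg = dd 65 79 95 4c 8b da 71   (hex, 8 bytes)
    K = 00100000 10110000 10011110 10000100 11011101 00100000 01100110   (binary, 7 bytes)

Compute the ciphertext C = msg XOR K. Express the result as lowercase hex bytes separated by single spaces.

fd d5 e7 11 91 ab bc 51

The 7-byte key repeats, so the effective keystream is 20 b0 9e 84 dd 20 66 20.
byte 0: dd XOR 20 = fd
byte 1: 65 XOR b0 = d5
byte 2: 79 XOR 9e = e7
byte 3: 95 XOR 84 = 11
byte 4: 4c XOR dd = 91
byte 5: 8b XOR 20 = ab
byte 6: da XOR 66 = bc
byte 7: 71 XOR 20 = 51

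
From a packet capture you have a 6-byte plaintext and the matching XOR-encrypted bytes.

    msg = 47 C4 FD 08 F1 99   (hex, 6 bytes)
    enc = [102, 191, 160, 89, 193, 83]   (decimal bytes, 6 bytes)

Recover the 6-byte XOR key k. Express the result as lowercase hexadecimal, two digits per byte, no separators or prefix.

217b5d5130ca

Since enc = msg ⊕ k, XORing both sides with msg gives k = msg ⊕ enc.
byte 0: 47 XOR 66 = 21
byte 1: c4 XOR bf = 7b
byte 2: fd XOR a0 = 5d
byte 3: 08 XOR 59 = 51
byte 4: f1 XOR c1 = 30
byte 5: 99 XOR 53 = ca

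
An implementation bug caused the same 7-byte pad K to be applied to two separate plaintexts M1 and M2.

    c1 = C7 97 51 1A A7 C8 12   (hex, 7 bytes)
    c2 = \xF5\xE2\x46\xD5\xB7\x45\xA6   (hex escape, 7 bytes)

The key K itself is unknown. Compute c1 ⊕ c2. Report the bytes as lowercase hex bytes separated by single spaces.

c1 ⊕ c2 = (M1 ⊕ K) ⊕ (M2 ⊕ K) = M1 ⊕ M2 — the shared key cancels under XOR.
199 ⊕ 245 =  50
151 ⊕ 226 = 117
 81 ⊕  70 =  23
 26 ⊕ 213 = 207
167 ⊕ 183 =  16
200 ⊕  69 = 141
 18 ⊕ 166 = 180

32 75 17 cf 10 8d b4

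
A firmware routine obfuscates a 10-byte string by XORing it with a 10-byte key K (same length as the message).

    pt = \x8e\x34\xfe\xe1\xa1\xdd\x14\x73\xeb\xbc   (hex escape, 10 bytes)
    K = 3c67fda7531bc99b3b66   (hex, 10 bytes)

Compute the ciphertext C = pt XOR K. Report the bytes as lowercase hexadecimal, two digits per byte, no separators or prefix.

byte 0: 10001110 XOR 00111100 = 10110010
byte 1: 00110100 XOR 01100111 = 01010011
byte 2: 11111110 XOR 11111101 = 00000011
byte 3: 11100001 XOR 10100111 = 01000110
byte 4: 10100001 XOR 01010011 = 11110010
byte 5: 11011101 XOR 00011011 = 11000110
byte 6: 00010100 XOR 11001001 = 11011101
byte 7: 01110011 XOR 10011011 = 11101000
byte 8: 11101011 XOR 00111011 = 11010000
byte 9: 10111100 XOR 01100110 = 11011010

b2530346f2c6dde8d0da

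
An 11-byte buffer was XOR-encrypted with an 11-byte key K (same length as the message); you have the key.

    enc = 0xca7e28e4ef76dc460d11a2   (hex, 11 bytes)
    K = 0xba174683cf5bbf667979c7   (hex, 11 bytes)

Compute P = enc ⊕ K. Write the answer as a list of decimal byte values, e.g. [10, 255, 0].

[112, 105, 110, 103, 32, 45, 99, 32, 116, 104, 101]

byte 0: ca xor ba = 70
byte 1: 7e xor 17 = 69
byte 2: 28 xor 46 = 6e
byte 3: e4 xor 83 = 67
byte 4: ef xor cf = 20
byte 5: 76 xor 5b = 2d
byte 6: dc xor bf = 63
byte 7: 46 xor 66 = 20
byte 8: 0d xor 79 = 74
byte 9: 11 xor 79 = 68
byte 10: a2 xor c7 = 65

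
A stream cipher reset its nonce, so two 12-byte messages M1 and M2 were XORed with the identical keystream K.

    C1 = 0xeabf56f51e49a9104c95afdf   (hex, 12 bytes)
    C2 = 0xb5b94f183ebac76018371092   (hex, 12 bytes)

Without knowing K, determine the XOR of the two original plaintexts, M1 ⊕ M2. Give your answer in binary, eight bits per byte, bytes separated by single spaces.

01011111 00000110 00011001 11101101 00100000 11110011 01101110 01110000 01010100 10100010 10111111 01001101

C1 ⊕ C2 = (M1 ⊕ K) ⊕ (M2 ⊕ K) = M1 ⊕ M2 — the shared key cancels under XOR.
234 XOR 181 =  95
191 XOR 185 =   6
 86 XOR  79 =  25
245 XOR  24 = 237
 30 XOR  62 =  32
 73 XOR 186 = 243
169 XOR 199 = 110
 16 XOR  96 = 112
 76 XOR  24 =  84
149 XOR  55 = 162
175 XOR  16 = 191
223 XOR 146 =  77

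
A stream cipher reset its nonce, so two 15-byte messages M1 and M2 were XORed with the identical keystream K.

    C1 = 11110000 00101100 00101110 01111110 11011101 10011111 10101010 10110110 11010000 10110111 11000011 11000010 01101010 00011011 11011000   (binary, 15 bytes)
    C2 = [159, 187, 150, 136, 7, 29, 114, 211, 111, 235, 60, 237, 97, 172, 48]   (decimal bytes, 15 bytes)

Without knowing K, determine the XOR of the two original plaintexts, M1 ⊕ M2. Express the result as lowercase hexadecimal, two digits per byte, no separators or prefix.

C1 ⊕ C2 = (M1 ⊕ K) ⊕ (M2 ⊕ K) = M1 ⊕ M2 — the shared key cancels under XOR.
f0 ^ 9f = 6f
2c ^ bb = 97
2e ^ 96 = b8
7e ^ 88 = f6
dd ^ 07 = da
9f ^ 1d = 82
aa ^ 72 = d8
b6 ^ d3 = 65
d0 ^ 6f = bf
b7 ^ eb = 5c
c3 ^ 3c = ff
c2 ^ ed = 2f
6a ^ 61 = 0b
1b ^ ac = b7
d8 ^ 30 = e8

6f97b8f6da82d865bf5cff2f0bb7e8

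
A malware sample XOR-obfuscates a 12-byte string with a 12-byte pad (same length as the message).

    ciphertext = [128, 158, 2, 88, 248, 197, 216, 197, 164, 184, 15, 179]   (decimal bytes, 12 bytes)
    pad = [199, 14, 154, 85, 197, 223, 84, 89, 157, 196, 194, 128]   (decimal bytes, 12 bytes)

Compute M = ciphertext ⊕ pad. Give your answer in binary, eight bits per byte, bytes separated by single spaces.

01000111 10010000 10011000 00001101 00111101 00011010 10001100 10011100 00111001 01111100 11001101 00110011

XOR is its own inverse, so applying the key byte-wise gives the result directly.
byte 0: 128 xor 199 =  71
byte 1: 158 xor  14 = 144
byte 2:   2 xor 154 = 152
byte 3:  88 xor  85 =  13
byte 4: 248 xor 197 =  61
byte 5: 197 xor 223 =  26
byte 6: 216 xor  84 = 140
byte 7: 197 xor  89 = 156
byte 8: 164 xor 157 =  57
byte 9: 184 xor 196 = 124
byte 10:  15 xor 194 = 205
byte 11: 179 xor 128 =  51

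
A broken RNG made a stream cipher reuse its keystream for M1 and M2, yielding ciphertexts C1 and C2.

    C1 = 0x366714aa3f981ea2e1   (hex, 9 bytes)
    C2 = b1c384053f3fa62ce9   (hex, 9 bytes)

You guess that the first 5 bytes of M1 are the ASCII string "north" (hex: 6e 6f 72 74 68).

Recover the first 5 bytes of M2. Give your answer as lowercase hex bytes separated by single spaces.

e9 cb e2 db 68

First, C1 ⊕ C2 = (M1 ⊕ K) ⊕ (M2 ⊕ K) = M1 ⊕ M2, so the key drops out. Then M2 = (M1 ⊕ M2) ⊕ M1 over the first 5 bytes.
byte 0: (36 ⊕ b1) ⊕ 6e = 87 ⊕ 6e = e9
byte 1: (67 ⊕ c3) ⊕ 6f = a4 ⊕ 6f = cb
byte 2: (14 ⊕ 84) ⊕ 72 = 90 ⊕ 72 = e2
byte 3: (aa ⊕ 05) ⊕ 74 = af ⊕ 74 = db
byte 4: (3f ⊕ 3f) ⊕ 68 = 00 ⊕ 68 = 68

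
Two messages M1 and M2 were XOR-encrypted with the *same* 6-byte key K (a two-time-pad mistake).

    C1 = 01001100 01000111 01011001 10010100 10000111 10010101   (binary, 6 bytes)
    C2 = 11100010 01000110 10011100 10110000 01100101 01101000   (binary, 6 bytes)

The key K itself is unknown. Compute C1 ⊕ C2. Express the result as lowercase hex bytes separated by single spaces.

ae 01 c5 24 e2 fd

C1 ⊕ C2 = (M1 ⊕ K) ⊕ (M2 ⊕ K) = M1 ⊕ M2 — the shared key cancels under XOR.
 76 ⊕ 226 = 174
 71 ⊕  70 =   1
 89 ⊕ 156 = 197
148 ⊕ 176 =  36
135 ⊕ 101 = 226
149 ⊕ 104 = 253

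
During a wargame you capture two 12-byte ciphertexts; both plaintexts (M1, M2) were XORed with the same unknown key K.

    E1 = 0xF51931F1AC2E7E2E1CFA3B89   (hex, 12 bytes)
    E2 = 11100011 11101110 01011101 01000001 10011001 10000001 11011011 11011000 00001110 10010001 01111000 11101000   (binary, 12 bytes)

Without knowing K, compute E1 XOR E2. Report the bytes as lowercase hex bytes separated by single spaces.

E1 ⊕ E2 = (M1 ⊕ K) ⊕ (M2 ⊕ K) = M1 ⊕ M2 — the shared key cancels under XOR.
byte 0: 11110101 ⊕ 11100011 = 00010110
byte 1: 00011001 ⊕ 11101110 = 11110111
byte 2: 00110001 ⊕ 01011101 = 01101100
byte 3: 11110001 ⊕ 01000001 = 10110000
byte 4: 10101100 ⊕ 10011001 = 00110101
byte 5: 00101110 ⊕ 10000001 = 10101111
byte 6: 01111110 ⊕ 11011011 = 10100101
byte 7: 00101110 ⊕ 11011000 = 11110110
byte 8: 00011100 ⊕ 00001110 = 00010010
byte 9: 11111010 ⊕ 10010001 = 01101011
byte 10: 00111011 ⊕ 01111000 = 01000011
byte 11: 10001001 ⊕ 11101000 = 01100001

16 f7 6c b0 35 af a5 f6 12 6b 43 61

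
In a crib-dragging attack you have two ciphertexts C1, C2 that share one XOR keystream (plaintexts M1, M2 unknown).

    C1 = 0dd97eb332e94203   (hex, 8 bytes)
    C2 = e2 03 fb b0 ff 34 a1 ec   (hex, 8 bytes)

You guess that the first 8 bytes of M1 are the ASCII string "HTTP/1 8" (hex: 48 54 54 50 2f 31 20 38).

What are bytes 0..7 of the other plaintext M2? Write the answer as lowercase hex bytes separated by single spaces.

First, C1 ⊕ C2 = (M1 ⊕ K) ⊕ (M2 ⊕ K) = M1 ⊕ M2, so the key drops out. Then M2 = (M1 ⊕ M2) ⊕ M1 over the first 8 bytes.
byte 0: (0d ^ e2) ^ 48 = ef ^ 48 = a7
byte 1: (d9 ^ 03) ^ 54 = da ^ 54 = 8e
byte 2: (7e ^ fb) ^ 54 = 85 ^ 54 = d1
byte 3: (b3 ^ b0) ^ 50 = 03 ^ 50 = 53
byte 4: (32 ^ ff) ^ 2f = cd ^ 2f = e2
byte 5: (e9 ^ 34) ^ 31 = dd ^ 31 = ec
byte 6: (42 ^ a1) ^ 20 = e3 ^ 20 = c3
byte 7: (03 ^ ec) ^ 38 = ef ^ 38 = d7

a7 8e d1 53 e2 ec c3 d7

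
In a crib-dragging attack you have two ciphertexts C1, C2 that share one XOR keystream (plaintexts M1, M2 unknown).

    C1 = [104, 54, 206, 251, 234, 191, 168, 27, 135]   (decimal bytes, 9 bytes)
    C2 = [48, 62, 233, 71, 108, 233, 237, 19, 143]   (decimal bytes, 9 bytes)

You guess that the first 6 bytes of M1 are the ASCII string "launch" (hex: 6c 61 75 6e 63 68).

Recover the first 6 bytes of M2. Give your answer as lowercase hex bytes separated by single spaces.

34 69 52 d2 e5 3e

First, C1 ⊕ C2 = (M1 ⊕ K) ⊕ (M2 ⊕ K) = M1 ⊕ M2, so the key drops out. Then M2 = (M1 ⊕ M2) ⊕ M1 over the first 6 bytes.
byte 0: (68 ^ 30) ^ 6c = 58 ^ 6c = 34
byte 1: (36 ^ 3e) ^ 61 = 08 ^ 61 = 69
byte 2: (ce ^ e9) ^ 75 = 27 ^ 75 = 52
byte 3: (fb ^ 47) ^ 6e = bc ^ 6e = d2
byte 4: (ea ^ 6c) ^ 63 = 86 ^ 63 = e5
byte 5: (bf ^ e9) ^ 68 = 56 ^ 68 = 3e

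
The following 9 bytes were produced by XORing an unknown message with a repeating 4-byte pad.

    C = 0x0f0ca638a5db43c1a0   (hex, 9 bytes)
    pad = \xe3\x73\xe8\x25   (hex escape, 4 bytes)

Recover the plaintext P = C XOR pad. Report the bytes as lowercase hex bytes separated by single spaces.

ec 7f 4e 1d 46 a8 ab e4 43

The 4-byte key repeats, so the effective keystream is e3 73 e8 25 e3 73 e8 25 e3.
byte 0:  15 xor 227 = 236
byte 1:  12 xor 115 = 127
byte 2: 166 xor 232 =  78
byte 3:  56 xor  37 =  29
byte 4: 165 xor 227 =  70
byte 5: 219 xor 115 = 168
byte 6:  67 xor 232 = 171
byte 7: 193 xor  37 = 228
byte 8: 160 xor 227 =  67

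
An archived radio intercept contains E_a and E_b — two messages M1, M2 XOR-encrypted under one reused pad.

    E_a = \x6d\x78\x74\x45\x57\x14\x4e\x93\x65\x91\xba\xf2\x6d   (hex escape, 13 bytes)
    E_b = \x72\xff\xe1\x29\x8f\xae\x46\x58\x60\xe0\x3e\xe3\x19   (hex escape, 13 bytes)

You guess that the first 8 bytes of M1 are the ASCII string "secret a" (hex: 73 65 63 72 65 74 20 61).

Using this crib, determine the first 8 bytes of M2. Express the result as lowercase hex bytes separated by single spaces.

First, E_a ⊕ E_b = (M1 ⊕ K) ⊕ (M2 ⊕ K) = M1 ⊕ M2, so the key drops out. Then M2 = (M1 ⊕ M2) ⊕ M1 over the first 8 bytes.
byte 0: (6d ⊕ 72) ⊕ 73 = 1f ⊕ 73 = 6c
byte 1: (78 ⊕ ff) ⊕ 65 = 87 ⊕ 65 = e2
byte 2: (74 ⊕ e1) ⊕ 63 = 95 ⊕ 63 = f6
byte 3: (45 ⊕ 29) ⊕ 72 = 6c ⊕ 72 = 1e
byte 4: (57 ⊕ 8f) ⊕ 65 = d8 ⊕ 65 = bd
byte 5: (14 ⊕ ae) ⊕ 74 = ba ⊕ 74 = ce
byte 6: (4e ⊕ 46) ⊕ 20 = 08 ⊕ 20 = 28
byte 7: (93 ⊕ 58) ⊕ 61 = cb ⊕ 61 = aa

6c e2 f6 1e bd ce 28 aa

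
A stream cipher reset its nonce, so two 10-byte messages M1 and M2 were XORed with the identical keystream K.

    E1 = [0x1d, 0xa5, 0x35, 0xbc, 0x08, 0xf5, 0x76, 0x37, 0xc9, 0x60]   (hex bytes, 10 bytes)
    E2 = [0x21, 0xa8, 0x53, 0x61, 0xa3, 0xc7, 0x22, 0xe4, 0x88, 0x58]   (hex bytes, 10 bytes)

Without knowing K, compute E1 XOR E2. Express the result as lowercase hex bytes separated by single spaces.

3c 0d 66 dd ab 32 54 d3 41 38

E1 ⊕ E2 = (M1 ⊕ K) ⊕ (M2 ⊕ K) = M1 ⊕ M2 — the shared key cancels under XOR.
1d xor 21 = 3c
a5 xor a8 = 0d
35 xor 53 = 66
bc xor 61 = dd
08 xor a3 = ab
f5 xor c7 = 32
76 xor 22 = 54
37 xor e4 = d3
c9 xor 88 = 41
60 xor 58 = 38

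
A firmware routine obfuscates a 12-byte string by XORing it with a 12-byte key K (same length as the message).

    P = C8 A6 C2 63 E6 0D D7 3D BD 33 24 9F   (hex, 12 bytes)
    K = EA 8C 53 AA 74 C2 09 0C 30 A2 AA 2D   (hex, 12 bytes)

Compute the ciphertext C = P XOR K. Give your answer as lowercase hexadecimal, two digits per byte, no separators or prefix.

byte 0: c8 ⊕ ea = 22
byte 1: a6 ⊕ 8c = 2a
byte 2: c2 ⊕ 53 = 91
byte 3: 63 ⊕ aa = c9
byte 4: e6 ⊕ 74 = 92
byte 5: 0d ⊕ c2 = cf
byte 6: d7 ⊕ 09 = de
byte 7: 3d ⊕ 0c = 31
byte 8: bd ⊕ 30 = 8d
byte 9: 33 ⊕ a2 = 91
byte 10: 24 ⊕ aa = 8e
byte 11: 9f ⊕ 2d = b2

222a91c992cfde318d918eb2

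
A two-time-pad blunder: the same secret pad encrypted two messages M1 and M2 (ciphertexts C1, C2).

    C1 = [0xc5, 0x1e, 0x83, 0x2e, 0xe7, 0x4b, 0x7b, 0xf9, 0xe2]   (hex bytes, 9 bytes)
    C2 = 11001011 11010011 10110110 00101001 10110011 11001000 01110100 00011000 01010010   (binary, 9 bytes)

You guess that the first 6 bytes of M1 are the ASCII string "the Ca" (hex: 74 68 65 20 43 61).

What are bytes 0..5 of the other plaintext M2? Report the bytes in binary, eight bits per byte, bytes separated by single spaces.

01111010 10100101 01010000 00100111 00010111 11100010

First, C1 ⊕ C2 = (M1 ⊕ K) ⊕ (M2 ⊕ K) = M1 ⊕ M2, so the key drops out. Then M2 = (M1 ⊕ M2) ⊕ M1 over the first 6 bytes.
byte 0: (c5 ^ cb) ^ 74 = 0e ^ 74 = 7a
byte 1: (1e ^ d3) ^ 68 = cd ^ 68 = a5
byte 2: (83 ^ b6) ^ 65 = 35 ^ 65 = 50
byte 3: (2e ^ 29) ^ 20 = 07 ^ 20 = 27
byte 4: (e7 ^ b3) ^ 43 = 54 ^ 43 = 17
byte 5: (4b ^ c8) ^ 61 = 83 ^ 61 = e2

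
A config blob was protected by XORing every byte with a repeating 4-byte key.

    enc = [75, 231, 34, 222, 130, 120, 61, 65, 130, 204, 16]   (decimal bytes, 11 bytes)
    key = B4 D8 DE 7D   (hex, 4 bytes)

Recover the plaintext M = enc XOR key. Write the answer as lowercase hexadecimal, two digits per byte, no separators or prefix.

ff3ffca336a0e33c3614ce

The 4-byte key repeats, so the effective keystream is b4 d8 de 7d b4 d8 de 7d b4 d8 de.
byte 0: 4b ⊕ b4 = ff
byte 1: e7 ⊕ d8 = 3f
byte 2: 22 ⊕ de = fc
byte 3: de ⊕ 7d = a3
byte 4: 82 ⊕ b4 = 36
byte 5: 78 ⊕ d8 = a0
byte 6: 3d ⊕ de = e3
byte 7: 41 ⊕ 7d = 3c
byte 8: 82 ⊕ b4 = 36
byte 9: cc ⊕ d8 = 14
byte 10: 10 ⊕ de = ce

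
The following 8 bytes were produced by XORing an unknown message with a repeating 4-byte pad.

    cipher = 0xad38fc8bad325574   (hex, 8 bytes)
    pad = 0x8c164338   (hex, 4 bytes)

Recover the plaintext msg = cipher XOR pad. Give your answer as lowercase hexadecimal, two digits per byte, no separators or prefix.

The 4-byte key repeats, so the effective keystream is 8c 16 43 38 8c 16 43 38.
byte 0: ad ⊕ 8c = 21
byte 1: 38 ⊕ 16 = 2e
byte 2: fc ⊕ 43 = bf
byte 3: 8b ⊕ 38 = b3
byte 4: ad ⊕ 8c = 21
byte 5: 32 ⊕ 16 = 24
byte 6: 55 ⊕ 43 = 16
byte 7: 74 ⊕ 38 = 4c

212ebfb32124164c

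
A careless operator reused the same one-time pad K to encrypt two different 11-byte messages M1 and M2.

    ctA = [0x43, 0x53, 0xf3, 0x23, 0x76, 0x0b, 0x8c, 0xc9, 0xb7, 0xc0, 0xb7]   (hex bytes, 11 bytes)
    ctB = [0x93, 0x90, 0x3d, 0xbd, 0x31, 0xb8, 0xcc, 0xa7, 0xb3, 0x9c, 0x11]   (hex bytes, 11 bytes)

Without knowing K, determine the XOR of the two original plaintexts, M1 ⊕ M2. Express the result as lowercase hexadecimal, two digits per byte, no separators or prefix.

ctA ⊕ ctB = (M1 ⊕ K) ⊕ (M2 ⊕ K) = M1 ⊕ M2 — the shared key cancels under XOR.
43 XOR 93 = d0
53 XOR 90 = c3
f3 XOR 3d = ce
23 XOR bd = 9e
76 XOR 31 = 47
0b XOR b8 = b3
8c XOR cc = 40
c9 XOR a7 = 6e
b7 XOR b3 = 04
c0 XOR 9c = 5c
b7 XOR 11 = a6

d0c3ce9e47b3406e045ca6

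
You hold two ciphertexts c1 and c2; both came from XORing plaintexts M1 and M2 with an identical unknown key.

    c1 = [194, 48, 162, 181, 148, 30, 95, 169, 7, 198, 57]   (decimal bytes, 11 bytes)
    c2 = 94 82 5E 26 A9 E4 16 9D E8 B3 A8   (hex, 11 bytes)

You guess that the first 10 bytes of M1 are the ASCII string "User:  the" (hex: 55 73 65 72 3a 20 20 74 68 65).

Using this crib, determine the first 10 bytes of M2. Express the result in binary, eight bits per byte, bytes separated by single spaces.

00000011 11000001 10011001 11100001 00000111 11011010 01101001 01000000 10000111 00010000

First, c1 ⊕ c2 = (M1 ⊕ K) ⊕ (M2 ⊕ K) = M1 ⊕ M2, so the key drops out. Then M2 = (M1 ⊕ M2) ⊕ M1 over the first 10 bytes.
byte 0: (c2 ^ 94) ^ 55 = 56 ^ 55 = 03
byte 1: (30 ^ 82) ^ 73 = b2 ^ 73 = c1
byte 2: (a2 ^ 5e) ^ 65 = fc ^ 65 = 99
byte 3: (b5 ^ 26) ^ 72 = 93 ^ 72 = e1
byte 4: (94 ^ a9) ^ 3a = 3d ^ 3a = 07
byte 5: (1e ^ e4) ^ 20 = fa ^ 20 = da
byte 6: (5f ^ 16) ^ 20 = 49 ^ 20 = 69
byte 7: (a9 ^ 9d) ^ 74 = 34 ^ 74 = 40
byte 8: (07 ^ e8) ^ 68 = ef ^ 68 = 87
byte 9: (c6 ^ b3) ^ 65 = 75 ^ 65 = 10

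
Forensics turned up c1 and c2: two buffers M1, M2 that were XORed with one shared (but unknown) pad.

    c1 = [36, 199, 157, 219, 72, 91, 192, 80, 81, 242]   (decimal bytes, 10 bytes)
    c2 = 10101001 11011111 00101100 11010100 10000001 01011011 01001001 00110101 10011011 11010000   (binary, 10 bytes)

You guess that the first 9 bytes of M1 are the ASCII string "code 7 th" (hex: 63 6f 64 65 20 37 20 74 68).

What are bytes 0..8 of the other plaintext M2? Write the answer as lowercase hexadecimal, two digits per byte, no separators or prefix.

First, c1 ⊕ c2 = (M1 ⊕ K) ⊕ (M2 ⊕ K) = M1 ⊕ M2, so the key drops out. Then M2 = (M1 ⊕ M2) ⊕ M1 over the first 9 bytes.
byte 0: (24 ⊕ a9) ⊕ 63 = 8d ⊕ 63 = ee
byte 1: (c7 ⊕ df) ⊕ 6f = 18 ⊕ 6f = 77
byte 2: (9d ⊕ 2c) ⊕ 64 = b1 ⊕ 64 = d5
byte 3: (db ⊕ d4) ⊕ 65 = 0f ⊕ 65 = 6a
byte 4: (48 ⊕ 81) ⊕ 20 = c9 ⊕ 20 = e9
byte 5: (5b ⊕ 5b) ⊕ 37 = 00 ⊕ 37 = 37
byte 6: (c0 ⊕ 49) ⊕ 20 = 89 ⊕ 20 = a9
byte 7: (50 ⊕ 35) ⊕ 74 = 65 ⊕ 74 = 11
byte 8: (51 ⊕ 9b) ⊕ 68 = ca ⊕ 68 = a2

ee77d56ae937a911a2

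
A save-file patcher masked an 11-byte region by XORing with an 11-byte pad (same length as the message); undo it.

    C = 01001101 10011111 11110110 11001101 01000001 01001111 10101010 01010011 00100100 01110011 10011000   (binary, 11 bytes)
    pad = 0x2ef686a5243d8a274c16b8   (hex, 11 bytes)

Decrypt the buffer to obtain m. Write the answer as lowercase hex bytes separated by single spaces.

01001101 xor 00101110 = 01100011
10011111 xor 11110110 = 01101001
11110110 xor 10000110 = 01110000
11001101 xor 10100101 = 01101000
01000001 xor 00100100 = 01100101
01001111 xor 00111101 = 01110010
10101010 xor 10001010 = 00100000
01010011 xor 00100111 = 01110100
00100100 xor 01001100 = 01101000
01110011 xor 00010110 = 01100101
10011000 xor 10111000 = 00100000

63 69 70 68 65 72 20 74 68 65 20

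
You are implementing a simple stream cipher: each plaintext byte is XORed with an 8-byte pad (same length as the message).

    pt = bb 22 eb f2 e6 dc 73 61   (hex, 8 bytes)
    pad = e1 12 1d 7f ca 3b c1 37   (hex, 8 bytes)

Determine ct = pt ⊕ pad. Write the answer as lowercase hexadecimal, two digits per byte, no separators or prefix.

XOR is its own inverse, so applying the key byte-wise gives the result directly.
bb XOR e1 = 5a
22 XOR 12 = 30
eb XOR 1d = f6
f2 XOR 7f = 8d
e6 XOR ca = 2c
dc XOR 3b = e7
73 XOR c1 = b2
61 XOR 37 = 56

5a30f68d2ce7b256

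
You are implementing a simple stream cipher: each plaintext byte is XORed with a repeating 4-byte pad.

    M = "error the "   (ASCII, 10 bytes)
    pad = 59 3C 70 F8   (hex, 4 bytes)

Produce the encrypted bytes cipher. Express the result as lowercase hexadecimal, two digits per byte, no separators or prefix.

3c4e02972b1c04903c1c

The 4-byte key repeats, so the effective keystream is 59 3c 70 f8 59 3c 70 f8 59 3c.
byte 0: 65 xor 59 = 3c
byte 1: 72 xor 3c = 4e
byte 2: 72 xor 70 = 02
byte 3: 6f xor f8 = 97
byte 4: 72 xor 59 = 2b
byte 5: 20 xor 3c = 1c
byte 6: 74 xor 70 = 04
byte 7: 68 xor f8 = 90
byte 8: 65 xor 59 = 3c
byte 9: 20 xor 3c = 1c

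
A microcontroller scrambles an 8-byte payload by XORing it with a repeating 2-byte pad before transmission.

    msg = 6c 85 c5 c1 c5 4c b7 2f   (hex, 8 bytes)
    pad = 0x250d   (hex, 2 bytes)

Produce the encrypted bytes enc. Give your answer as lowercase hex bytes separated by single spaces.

49 88 e0 cc e0 41 92 22

The 2-byte key repeats, so the effective keystream is 25 0d 25 0d 25 0d 25 0d.
byte 0: 6c ^ 25 = 49
byte 1: 85 ^ 0d = 88
byte 2: c5 ^ 25 = e0
byte 3: c1 ^ 0d = cc
byte 4: c5 ^ 25 = e0
byte 5: 4c ^ 0d = 41
byte 6: b7 ^ 25 = 92
byte 7: 2f ^ 0d = 22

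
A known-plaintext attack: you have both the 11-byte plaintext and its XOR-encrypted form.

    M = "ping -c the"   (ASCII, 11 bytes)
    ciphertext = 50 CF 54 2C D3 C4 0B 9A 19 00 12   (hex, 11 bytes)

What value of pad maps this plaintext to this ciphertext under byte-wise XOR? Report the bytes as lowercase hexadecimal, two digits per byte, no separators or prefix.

20a63a4bf3e968ba6d6877

Since ciphertext = M ⊕ pad, XORing both sides with M gives pad = M ⊕ ciphertext.
70 xor 50 = 20
69 xor cf = a6
6e xor 54 = 3a
67 xor 2c = 4b
20 xor d3 = f3
2d xor c4 = e9
63 xor 0b = 68
20 xor 9a = ba
74 xor 19 = 6d
68 xor 00 = 68
65 xor 12 = 77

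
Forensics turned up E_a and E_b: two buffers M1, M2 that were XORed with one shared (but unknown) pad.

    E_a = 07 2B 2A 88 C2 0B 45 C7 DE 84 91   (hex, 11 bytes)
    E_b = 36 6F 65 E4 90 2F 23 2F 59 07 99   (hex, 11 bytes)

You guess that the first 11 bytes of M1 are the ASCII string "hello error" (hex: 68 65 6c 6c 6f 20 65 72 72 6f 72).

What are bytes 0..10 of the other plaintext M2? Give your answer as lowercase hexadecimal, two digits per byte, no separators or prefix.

First, E_a ⊕ E_b = (M1 ⊕ K) ⊕ (M2 ⊕ K) = M1 ⊕ M2, so the key drops out. Then M2 = (M1 ⊕ M2) ⊕ M1 over the first 11 bytes.
byte 0: (07 XOR 36) XOR 68 = 31 XOR 68 = 59
byte 1: (2b XOR 6f) XOR 65 = 44 XOR 65 = 21
byte 2: (2a XOR 65) XOR 6c = 4f XOR 6c = 23
byte 3: (88 XOR e4) XOR 6c = 6c XOR 6c = 00
byte 4: (c2 XOR 90) XOR 6f = 52 XOR 6f = 3d
byte 5: (0b XOR 2f) XOR 20 = 24 XOR 20 = 04
byte 6: (45 XOR 23) XOR 65 = 66 XOR 65 = 03
byte 7: (c7 XOR 2f) XOR 72 = e8 XOR 72 = 9a
byte 8: (de XOR 59) XOR 72 = 87 XOR 72 = f5
byte 9: (84 XOR 07) XOR 6f = 83 XOR 6f = ec
byte 10: (91 XOR 99) XOR 72 = 08 XOR 72 = 7a

592123003d04039af5ec7a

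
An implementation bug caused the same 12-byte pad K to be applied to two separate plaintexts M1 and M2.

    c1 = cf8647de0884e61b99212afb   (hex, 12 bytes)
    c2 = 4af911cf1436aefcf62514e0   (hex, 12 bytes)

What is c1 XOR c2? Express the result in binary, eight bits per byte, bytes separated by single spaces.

c1 ⊕ c2 = (M1 ⊕ K) ⊕ (M2 ⊕ K) = M1 ⊕ M2 — the shared key cancels under XOR.
207 ⊕  74 = 133
134 ⊕ 249 = 127
 71 ⊕  17 =  86
222 ⊕ 207 =  17
  8 ⊕  20 =  28
132 ⊕  54 = 178
230 ⊕ 174 =  72
 27 ⊕ 252 = 231
153 ⊕ 246 = 111
 33 ⊕  37 =   4
 42 ⊕  20 =  62
251 ⊕ 224 =  27

10000101 01111111 01010110 00010001 00011100 10110010 01001000 11100111 01101111 00000100 00111110 00011011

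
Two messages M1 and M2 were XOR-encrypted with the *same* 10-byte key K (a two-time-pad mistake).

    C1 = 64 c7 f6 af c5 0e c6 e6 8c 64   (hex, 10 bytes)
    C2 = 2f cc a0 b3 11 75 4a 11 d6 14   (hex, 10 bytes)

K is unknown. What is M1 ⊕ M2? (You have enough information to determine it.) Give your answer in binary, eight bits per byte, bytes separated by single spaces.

01001011 00001011 01010110 00011100 11010100 01111011 10001100 11110111 01011010 01110000

C1 ⊕ C2 = (M1 ⊕ K) ⊕ (M2 ⊕ K) = M1 ⊕ M2 — the shared key cancels under XOR.
01100100 xor 00101111 = 01001011
11000111 xor 11001100 = 00001011
11110110 xor 10100000 = 01010110
10101111 xor 10110011 = 00011100
11000101 xor 00010001 = 11010100
00001110 xor 01110101 = 01111011
11000110 xor 01001010 = 10001100
11100110 xor 00010001 = 11110111
10001100 xor 11010110 = 01011010
01100100 xor 00010100 = 01110000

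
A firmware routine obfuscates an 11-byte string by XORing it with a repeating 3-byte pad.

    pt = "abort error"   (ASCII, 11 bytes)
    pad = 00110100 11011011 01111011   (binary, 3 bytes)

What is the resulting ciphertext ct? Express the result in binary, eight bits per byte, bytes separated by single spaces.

01010101 10111001 00010100 01000110 10101111 01011011 01010001 10101001 00001001 01011011 10101001

The 3-byte key repeats, so the effective keystream is 34 db 7b 34 db 7b 34 db 7b 34 db.
byte 0: 61 xor 34 = 55
byte 1: 62 xor db = b9
byte 2: 6f xor 7b = 14
byte 3: 72 xor 34 = 46
byte 4: 74 xor db = af
byte 5: 20 xor 7b = 5b
byte 6: 65 xor 34 = 51
byte 7: 72 xor db = a9
byte 8: 72 xor 7b = 09
byte 9: 6f xor 34 = 5b
byte 10: 72 xor db = a9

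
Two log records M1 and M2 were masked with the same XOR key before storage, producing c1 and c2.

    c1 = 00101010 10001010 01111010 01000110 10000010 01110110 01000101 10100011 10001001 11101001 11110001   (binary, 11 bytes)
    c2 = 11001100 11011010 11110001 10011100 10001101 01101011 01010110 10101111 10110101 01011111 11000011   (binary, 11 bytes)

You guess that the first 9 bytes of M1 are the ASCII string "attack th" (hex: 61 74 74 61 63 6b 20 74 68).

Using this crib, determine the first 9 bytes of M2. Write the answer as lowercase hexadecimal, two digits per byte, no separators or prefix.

8724ffbb6c76337854

First, c1 ⊕ c2 = (M1 ⊕ K) ⊕ (M2 ⊕ K) = M1 ⊕ M2, so the key drops out. Then M2 = (M1 ⊕ M2) ⊕ M1 over the first 9 bytes.
byte 0: (2a xor cc) xor 61 = e6 xor 61 = 87
byte 1: (8a xor da) xor 74 = 50 xor 74 = 24
byte 2: (7a xor f1) xor 74 = 8b xor 74 = ff
byte 3: (46 xor 9c) xor 61 = da xor 61 = bb
byte 4: (82 xor 8d) xor 63 = 0f xor 63 = 6c
byte 5: (76 xor 6b) xor 6b = 1d xor 6b = 76
byte 6: (45 xor 56) xor 20 = 13 xor 20 = 33
byte 7: (a3 xor af) xor 74 = 0c xor 74 = 78
byte 8: (89 xor b5) xor 68 = 3c xor 68 = 54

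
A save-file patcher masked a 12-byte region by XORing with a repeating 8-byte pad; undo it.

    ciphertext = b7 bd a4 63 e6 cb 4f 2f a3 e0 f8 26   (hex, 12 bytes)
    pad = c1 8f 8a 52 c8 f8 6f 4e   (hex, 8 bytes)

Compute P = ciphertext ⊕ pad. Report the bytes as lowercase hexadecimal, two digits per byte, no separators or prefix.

76322e312e332061626f7274

The 8-byte key repeats, so the effective keystream is c1 8f 8a 52 c8 f8 6f 4e c1 8f 8a 52.
byte 0: b7 xor c1 = 76
byte 1: bd xor 8f = 32
byte 2: a4 xor 8a = 2e
byte 3: 63 xor 52 = 31
byte 4: e6 xor c8 = 2e
byte 5: cb xor f8 = 33
byte 6: 4f xor 6f = 20
byte 7: 2f xor 4e = 61
byte 8: a3 xor c1 = 62
byte 9: e0 xor 8f = 6f
byte 10: f8 xor 8a = 72
byte 11: 26 xor 52 = 74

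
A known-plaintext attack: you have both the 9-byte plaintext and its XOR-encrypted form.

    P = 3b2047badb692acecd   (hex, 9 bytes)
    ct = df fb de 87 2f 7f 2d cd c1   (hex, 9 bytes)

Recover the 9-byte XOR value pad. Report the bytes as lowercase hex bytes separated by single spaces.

Since ct = P ⊕ pad, XORing both sides with P gives pad = P ⊕ ct.
00111011 XOR 11011111 = 11100100
00100000 XOR 11111011 = 11011011
01000111 XOR 11011110 = 10011001
10111010 XOR 10000111 = 00111101
11011011 XOR 00101111 = 11110100
01101001 XOR 01111111 = 00010110
00101010 XOR 00101101 = 00000111
11001110 XOR 11001101 = 00000011
11001101 XOR 11000001 = 00001100

e4 db 99 3d f4 16 07 03 0c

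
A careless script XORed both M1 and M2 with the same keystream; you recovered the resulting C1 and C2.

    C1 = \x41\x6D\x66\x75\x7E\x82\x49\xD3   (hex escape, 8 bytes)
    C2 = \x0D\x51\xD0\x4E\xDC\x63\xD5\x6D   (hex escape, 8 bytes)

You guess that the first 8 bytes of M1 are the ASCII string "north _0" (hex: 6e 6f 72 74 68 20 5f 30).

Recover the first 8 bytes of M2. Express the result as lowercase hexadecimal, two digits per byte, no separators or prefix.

First, C1 ⊕ C2 = (M1 ⊕ K) ⊕ (M2 ⊕ K) = M1 ⊕ M2, so the key drops out. Then M2 = (M1 ⊕ M2) ⊕ M1 over the first 8 bytes.
byte 0: (41 ⊕ 0d) ⊕ 6e = 4c ⊕ 6e = 22
byte 1: (6d ⊕ 51) ⊕ 6f = 3c ⊕ 6f = 53
byte 2: (66 ⊕ d0) ⊕ 72 = b6 ⊕ 72 = c4
byte 3: (75 ⊕ 4e) ⊕ 74 = 3b ⊕ 74 = 4f
byte 4: (7e ⊕ dc) ⊕ 68 = a2 ⊕ 68 = ca
byte 5: (82 ⊕ 63) ⊕ 20 = e1 ⊕ 20 = c1
byte 6: (49 ⊕ d5) ⊕ 5f = 9c ⊕ 5f = c3
byte 7: (d3 ⊕ 6d) ⊕ 30 = be ⊕ 30 = 8e

2253c44fcac1c38e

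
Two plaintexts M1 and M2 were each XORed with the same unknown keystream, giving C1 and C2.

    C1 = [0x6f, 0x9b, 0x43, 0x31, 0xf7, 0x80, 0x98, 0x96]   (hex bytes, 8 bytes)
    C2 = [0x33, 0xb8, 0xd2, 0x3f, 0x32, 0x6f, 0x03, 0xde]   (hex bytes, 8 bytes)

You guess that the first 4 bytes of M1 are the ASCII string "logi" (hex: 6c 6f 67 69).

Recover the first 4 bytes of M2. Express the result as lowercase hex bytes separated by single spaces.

First, C1 ⊕ C2 = (M1 ⊕ K) ⊕ (M2 ⊕ K) = M1 ⊕ M2, so the key drops out. Then M2 = (M1 ⊕ M2) ⊕ M1 over the first 4 bytes.
byte 0: (6f ⊕ 33) ⊕ 6c = 5c ⊕ 6c = 30
byte 1: (9b ⊕ b8) ⊕ 6f = 23 ⊕ 6f = 4c
byte 2: (43 ⊕ d2) ⊕ 67 = 91 ⊕ 67 = f6
byte 3: (31 ⊕ 3f) ⊕ 69 = 0e ⊕ 69 = 67

30 4c f6 67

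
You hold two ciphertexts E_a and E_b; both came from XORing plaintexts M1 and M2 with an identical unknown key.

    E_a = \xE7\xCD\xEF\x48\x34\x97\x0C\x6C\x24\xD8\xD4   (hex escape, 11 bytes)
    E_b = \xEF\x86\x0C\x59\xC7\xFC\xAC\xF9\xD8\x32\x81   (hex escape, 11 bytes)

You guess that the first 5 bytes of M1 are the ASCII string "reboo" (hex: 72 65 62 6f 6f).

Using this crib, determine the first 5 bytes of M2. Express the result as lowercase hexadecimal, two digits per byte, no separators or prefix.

First, E_a ⊕ E_b = (M1 ⊕ K) ⊕ (M2 ⊕ K) = M1 ⊕ M2, so the key drops out. Then M2 = (M1 ⊕ M2) ⊕ M1 over the first 5 bytes.
byte 0: (e7 ⊕ ef) ⊕ 72 = 08 ⊕ 72 = 7a
byte 1: (cd ⊕ 86) ⊕ 65 = 4b ⊕ 65 = 2e
byte 2: (ef ⊕ 0c) ⊕ 62 = e3 ⊕ 62 = 81
byte 3: (48 ⊕ 59) ⊕ 6f = 11 ⊕ 6f = 7e
byte 4: (34 ⊕ c7) ⊕ 6f = f3 ⊕ 6f = 9c

7a2e817e9c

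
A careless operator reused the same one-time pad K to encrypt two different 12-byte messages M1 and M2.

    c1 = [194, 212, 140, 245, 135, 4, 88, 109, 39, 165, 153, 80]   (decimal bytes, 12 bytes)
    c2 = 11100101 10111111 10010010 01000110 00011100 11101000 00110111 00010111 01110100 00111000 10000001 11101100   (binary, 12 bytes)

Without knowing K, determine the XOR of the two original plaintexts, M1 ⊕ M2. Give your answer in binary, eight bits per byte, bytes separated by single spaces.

00100111 01101011 00011110 10110011 10011011 11101100 01101111 01111010 01010011 10011101 00011000 10111100

c1 ⊕ c2 = (M1 ⊕ K) ⊕ (M2 ⊕ K) = M1 ⊕ M2 — the shared key cancels under XOR.
byte 0: c2 ^ e5 = 27
byte 1: d4 ^ bf = 6b
byte 2: 8c ^ 92 = 1e
byte 3: f5 ^ 46 = b3
byte 4: 87 ^ 1c = 9b
byte 5: 04 ^ e8 = ec
byte 6: 58 ^ 37 = 6f
byte 7: 6d ^ 17 = 7a
byte 8: 27 ^ 74 = 53
byte 9: a5 ^ 38 = 9d
byte 10: 99 ^ 81 = 18
byte 11: 50 ^ ec = bc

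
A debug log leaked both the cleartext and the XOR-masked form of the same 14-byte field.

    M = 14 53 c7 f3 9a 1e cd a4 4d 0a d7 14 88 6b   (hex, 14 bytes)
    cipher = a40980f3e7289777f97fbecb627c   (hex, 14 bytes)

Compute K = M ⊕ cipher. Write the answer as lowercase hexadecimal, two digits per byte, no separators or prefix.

Since cipher = M ⊕ K, XORing both sides with M gives K = M ⊕ cipher.
00010100 xor 10100100 = 10110000
01010011 xor 00001001 = 01011010
11000111 xor 10000000 = 01000111
11110011 xor 11110011 = 00000000
10011010 xor 11100111 = 01111101
00011110 xor 00101000 = 00110110
11001101 xor 10010111 = 01011010
10100100 xor 01110111 = 11010011
01001101 xor 11111001 = 10110100
00001010 xor 01111111 = 01110101
11010111 xor 10111110 = 01101001
00010100 xor 11001011 = 11011111
10001000 xor 01100010 = 11101010
01101011 xor 01111100 = 00010111

b05a47007d365ad3b47569dfea17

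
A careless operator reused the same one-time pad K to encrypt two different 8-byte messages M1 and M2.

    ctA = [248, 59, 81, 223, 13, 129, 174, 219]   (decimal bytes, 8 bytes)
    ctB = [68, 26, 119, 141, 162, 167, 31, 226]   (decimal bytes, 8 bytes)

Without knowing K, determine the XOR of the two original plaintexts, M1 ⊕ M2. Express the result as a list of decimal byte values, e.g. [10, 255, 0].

[188, 33, 38, 82, 175, 38, 177, 57]

ctA ⊕ ctB = (M1 ⊕ K) ⊕ (M2 ⊕ K) = M1 ⊕ M2 — the shared key cancels under XOR.
f8 xor 44 = bc
3b xor 1a = 21
51 xor 77 = 26
df xor 8d = 52
0d xor a2 = af
81 xor a7 = 26
ae xor 1f = b1
db xor e2 = 39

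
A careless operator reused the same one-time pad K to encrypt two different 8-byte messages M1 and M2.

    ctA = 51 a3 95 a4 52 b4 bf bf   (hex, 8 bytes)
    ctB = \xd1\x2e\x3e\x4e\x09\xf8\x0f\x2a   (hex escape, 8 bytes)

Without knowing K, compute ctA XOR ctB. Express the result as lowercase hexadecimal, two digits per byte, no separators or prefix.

ctA ⊕ ctB = (M1 ⊕ K) ⊕ (M2 ⊕ K) = M1 ⊕ M2 — the shared key cancels under XOR.
byte 0: 01010001 ⊕ 11010001 = 10000000
byte 1: 10100011 ⊕ 00101110 = 10001101
byte 2: 10010101 ⊕ 00111110 = 10101011
byte 3: 10100100 ⊕ 01001110 = 11101010
byte 4: 01010010 ⊕ 00001001 = 01011011
byte 5: 10110100 ⊕ 11111000 = 01001100
byte 6: 10111111 ⊕ 00001111 = 10110000
byte 7: 10111111 ⊕ 00101010 = 10010101

808dabea5b4cb095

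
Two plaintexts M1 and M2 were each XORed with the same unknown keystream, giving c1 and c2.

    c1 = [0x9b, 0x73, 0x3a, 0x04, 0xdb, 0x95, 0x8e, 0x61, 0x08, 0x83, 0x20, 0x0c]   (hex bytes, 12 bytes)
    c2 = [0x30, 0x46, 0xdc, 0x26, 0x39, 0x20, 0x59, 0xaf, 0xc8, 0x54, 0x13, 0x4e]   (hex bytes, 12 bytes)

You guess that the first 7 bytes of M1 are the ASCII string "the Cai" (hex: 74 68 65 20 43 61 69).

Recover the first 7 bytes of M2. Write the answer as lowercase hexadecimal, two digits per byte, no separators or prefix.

df5d8302a1d4be

First, c1 ⊕ c2 = (M1 ⊕ K) ⊕ (M2 ⊕ K) = M1 ⊕ M2, so the key drops out. Then M2 = (M1 ⊕ M2) ⊕ M1 over the first 7 bytes.
byte 0: (9b XOR 30) XOR 74 = ab XOR 74 = df
byte 1: (73 XOR 46) XOR 68 = 35 XOR 68 = 5d
byte 2: (3a XOR dc) XOR 65 = e6 XOR 65 = 83
byte 3: (04 XOR 26) XOR 20 = 22 XOR 20 = 02
byte 4: (db XOR 39) XOR 43 = e2 XOR 43 = a1
byte 5: (95 XOR 20) XOR 61 = b5 XOR 61 = d4
byte 6: (8e XOR 59) XOR 69 = d7 XOR 69 = be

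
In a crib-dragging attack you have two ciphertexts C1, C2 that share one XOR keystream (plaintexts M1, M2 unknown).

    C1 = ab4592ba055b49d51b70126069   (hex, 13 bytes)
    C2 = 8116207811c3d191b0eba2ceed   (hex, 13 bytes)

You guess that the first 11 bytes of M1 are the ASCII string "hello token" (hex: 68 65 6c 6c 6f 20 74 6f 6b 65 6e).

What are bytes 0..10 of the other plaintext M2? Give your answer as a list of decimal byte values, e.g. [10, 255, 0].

First, C1 ⊕ C2 = (M1 ⊕ K) ⊕ (M2 ⊕ K) = M1 ⊕ M2, so the key drops out. Then M2 = (M1 ⊕ M2) ⊕ M1 over the first 11 bytes.
byte 0: (ab ⊕ 81) ⊕ 68 = 2a ⊕ 68 = 42
byte 1: (45 ⊕ 16) ⊕ 65 = 53 ⊕ 65 = 36
byte 2: (92 ⊕ 20) ⊕ 6c = b2 ⊕ 6c = de
byte 3: (ba ⊕ 78) ⊕ 6c = c2 ⊕ 6c = ae
byte 4: (05 ⊕ 11) ⊕ 6f = 14 ⊕ 6f = 7b
byte 5: (5b ⊕ c3) ⊕ 20 = 98 ⊕ 20 = b8
byte 6: (49 ⊕ d1) ⊕ 74 = 98 ⊕ 74 = ec
byte 7: (d5 ⊕ 91) ⊕ 6f = 44 ⊕ 6f = 2b
byte 8: (1b ⊕ b0) ⊕ 6b = ab ⊕ 6b = c0
byte 9: (70 ⊕ eb) ⊕ 65 = 9b ⊕ 65 = fe
byte 10: (12 ⊕ a2) ⊕ 6e = b0 ⊕ 6e = de

[66, 54, 222, 174, 123, 184, 236, 43, 192, 254, 222]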